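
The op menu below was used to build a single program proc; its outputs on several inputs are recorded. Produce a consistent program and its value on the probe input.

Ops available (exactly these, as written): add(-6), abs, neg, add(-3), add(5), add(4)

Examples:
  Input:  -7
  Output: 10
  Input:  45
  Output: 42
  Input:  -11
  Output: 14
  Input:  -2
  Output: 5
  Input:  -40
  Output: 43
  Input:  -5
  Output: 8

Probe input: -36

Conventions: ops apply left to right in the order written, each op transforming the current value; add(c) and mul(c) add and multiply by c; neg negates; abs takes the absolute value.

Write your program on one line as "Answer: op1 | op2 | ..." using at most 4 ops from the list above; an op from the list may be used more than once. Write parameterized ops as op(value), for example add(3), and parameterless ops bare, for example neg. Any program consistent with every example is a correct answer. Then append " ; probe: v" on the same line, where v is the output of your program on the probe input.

add(-3) | neg | abs ; probe: 39

Check, running the answer program on each example:
  -7 -> -10 -> 10 -> 10
  45 -> 42 -> -42 -> 42
  -11 -> -14 -> 14 -> 14
  -2 -> -5 -> 5 -> 5
  -40 -> -43 -> 43 -> 43
  -5 -> -8 -> 8 -> 8
  probe: -36 -> -39 -> 39 -> 39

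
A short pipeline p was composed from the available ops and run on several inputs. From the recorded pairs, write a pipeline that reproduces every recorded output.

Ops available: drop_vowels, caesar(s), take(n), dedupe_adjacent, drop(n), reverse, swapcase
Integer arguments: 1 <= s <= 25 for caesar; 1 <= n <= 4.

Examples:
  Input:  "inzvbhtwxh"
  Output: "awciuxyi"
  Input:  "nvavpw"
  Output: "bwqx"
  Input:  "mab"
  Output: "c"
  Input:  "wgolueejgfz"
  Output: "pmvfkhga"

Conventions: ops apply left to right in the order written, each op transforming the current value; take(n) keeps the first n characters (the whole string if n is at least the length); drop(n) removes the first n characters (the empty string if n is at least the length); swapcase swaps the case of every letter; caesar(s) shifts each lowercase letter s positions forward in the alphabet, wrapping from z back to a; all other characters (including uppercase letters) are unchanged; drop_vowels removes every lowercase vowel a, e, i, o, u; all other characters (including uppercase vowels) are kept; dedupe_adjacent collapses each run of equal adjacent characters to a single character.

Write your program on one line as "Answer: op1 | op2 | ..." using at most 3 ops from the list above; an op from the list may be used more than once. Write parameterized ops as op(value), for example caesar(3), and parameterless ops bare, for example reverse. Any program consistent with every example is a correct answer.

dedupe_adjacent | caesar(1) | drop(2)

Check, running the answer program on each example:
  "inzvbhtwxh" -> "inzvbhtwxh" -> "joawciuxyi" -> "awciuxyi"
  "nvavpw" -> "nvavpw" -> "owbwqx" -> "bwqx"
  "mab" -> "mab" -> "nbc" -> "c"
  "wgolueejgfz" -> "wgoluejgfz" -> "xhpmvfkhga" -> "pmvfkhga"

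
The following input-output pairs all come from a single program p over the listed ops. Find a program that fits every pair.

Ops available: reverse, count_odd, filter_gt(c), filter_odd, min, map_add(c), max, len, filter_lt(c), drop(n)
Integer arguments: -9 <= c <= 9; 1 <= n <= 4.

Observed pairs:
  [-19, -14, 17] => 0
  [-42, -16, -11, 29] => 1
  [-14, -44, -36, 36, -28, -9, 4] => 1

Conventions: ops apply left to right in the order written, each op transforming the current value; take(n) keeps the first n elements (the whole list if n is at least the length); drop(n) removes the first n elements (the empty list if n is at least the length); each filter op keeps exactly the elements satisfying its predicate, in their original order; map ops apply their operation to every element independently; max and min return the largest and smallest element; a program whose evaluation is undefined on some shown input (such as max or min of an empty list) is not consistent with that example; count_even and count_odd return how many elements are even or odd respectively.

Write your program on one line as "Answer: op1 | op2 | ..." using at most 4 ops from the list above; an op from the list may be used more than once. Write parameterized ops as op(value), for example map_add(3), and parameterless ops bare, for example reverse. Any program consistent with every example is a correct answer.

drop(2) | map_add(-2) | filter_lt(2) | count_odd

Check, running the answer program on each example:
  [-19, -14, 17] -> [17] -> [15] -> [] -> 0
  [-42, -16, -11, 29] -> [-11, 29] -> [-13, 27] -> [-13] -> 1
  [-14, -44, -36, 36, -28, -9, 4] -> [-36, 36, -28, -9, 4] -> [-38, 34, -30, -11, 2] -> [-38, -30, -11] -> 1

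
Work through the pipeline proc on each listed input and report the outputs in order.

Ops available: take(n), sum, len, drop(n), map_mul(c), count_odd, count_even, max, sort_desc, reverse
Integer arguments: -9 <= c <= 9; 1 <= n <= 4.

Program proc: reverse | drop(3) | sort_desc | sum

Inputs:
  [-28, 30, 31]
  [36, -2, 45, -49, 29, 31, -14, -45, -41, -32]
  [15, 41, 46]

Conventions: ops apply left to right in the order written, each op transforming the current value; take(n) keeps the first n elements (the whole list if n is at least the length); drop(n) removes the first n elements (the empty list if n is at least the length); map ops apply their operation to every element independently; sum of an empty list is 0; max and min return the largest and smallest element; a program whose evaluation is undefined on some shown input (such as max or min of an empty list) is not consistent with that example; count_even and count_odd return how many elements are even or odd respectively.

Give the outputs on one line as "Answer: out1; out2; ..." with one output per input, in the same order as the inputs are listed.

0; 76; 0

Execution, op by op:
  [-28, 30, 31] -> [31, 30, -28] -> [] -> [] -> 0
  [36, -2, 45, -49, 29, 31, -14, -45, -41, -32] -> [-32, -41, -45, -14, 31, 29, -49, 45, -2, 36] -> [-14, 31, 29, -49, 45, -2, 36] -> [45, 36, 31, 29, -2, -14, -49] -> 76
  [15, 41, 46] -> [46, 41, 15] -> [] -> [] -> 0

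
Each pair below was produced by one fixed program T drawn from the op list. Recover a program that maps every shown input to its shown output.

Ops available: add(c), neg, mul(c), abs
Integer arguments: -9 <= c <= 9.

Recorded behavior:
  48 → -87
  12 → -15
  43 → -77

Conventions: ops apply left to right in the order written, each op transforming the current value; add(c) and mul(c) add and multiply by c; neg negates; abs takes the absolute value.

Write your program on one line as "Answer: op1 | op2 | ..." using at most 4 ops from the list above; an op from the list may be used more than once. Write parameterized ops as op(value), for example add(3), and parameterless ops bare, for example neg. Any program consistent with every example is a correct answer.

mul(2) | neg | add(9)

Check, running the answer program on each example:
  48 -> 96 -> -96 -> -87
  12 -> 24 -> -24 -> -15
  43 -> 86 -> -86 -> -77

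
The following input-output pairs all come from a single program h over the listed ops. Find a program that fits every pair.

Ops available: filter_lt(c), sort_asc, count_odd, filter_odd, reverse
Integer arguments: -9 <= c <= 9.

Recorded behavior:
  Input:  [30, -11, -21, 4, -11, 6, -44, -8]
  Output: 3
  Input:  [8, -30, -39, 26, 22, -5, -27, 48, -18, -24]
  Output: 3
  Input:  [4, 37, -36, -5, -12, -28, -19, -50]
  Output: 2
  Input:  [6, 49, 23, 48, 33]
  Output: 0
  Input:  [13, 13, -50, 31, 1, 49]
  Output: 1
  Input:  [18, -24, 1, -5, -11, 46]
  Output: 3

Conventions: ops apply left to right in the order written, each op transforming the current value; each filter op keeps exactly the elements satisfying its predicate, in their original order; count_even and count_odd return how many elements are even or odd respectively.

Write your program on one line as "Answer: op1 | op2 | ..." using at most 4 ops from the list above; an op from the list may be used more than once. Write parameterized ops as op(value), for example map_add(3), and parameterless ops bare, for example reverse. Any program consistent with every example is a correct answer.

filter_odd | reverse | filter_lt(4) | count_odd

Check, running the answer program on each example:
  [30, -11, -21, 4, -11, 6, -44, -8] -> [-11, -21, -11] -> [-11, -21, -11] -> [-11, -21, -11] -> 3
  [8, -30, -39, 26, 22, -5, -27, 48, -18, -24] -> [-39, -5, -27] -> [-27, -5, -39] -> [-27, -5, -39] -> 3
  [4, 37, -36, -5, -12, -28, -19, -50] -> [37, -5, -19] -> [-19, -5, 37] -> [-19, -5] -> 2
  [6, 49, 23, 48, 33] -> [49, 23, 33] -> [33, 23, 49] -> [] -> 0
  [13, 13, -50, 31, 1, 49] -> [13, 13, 31, 1, 49] -> [49, 1, 31, 13, 13] -> [1] -> 1
  [18, -24, 1, -5, -11, 46] -> [1, -5, -11] -> [-11, -5, 1] -> [-11, -5, 1] -> 3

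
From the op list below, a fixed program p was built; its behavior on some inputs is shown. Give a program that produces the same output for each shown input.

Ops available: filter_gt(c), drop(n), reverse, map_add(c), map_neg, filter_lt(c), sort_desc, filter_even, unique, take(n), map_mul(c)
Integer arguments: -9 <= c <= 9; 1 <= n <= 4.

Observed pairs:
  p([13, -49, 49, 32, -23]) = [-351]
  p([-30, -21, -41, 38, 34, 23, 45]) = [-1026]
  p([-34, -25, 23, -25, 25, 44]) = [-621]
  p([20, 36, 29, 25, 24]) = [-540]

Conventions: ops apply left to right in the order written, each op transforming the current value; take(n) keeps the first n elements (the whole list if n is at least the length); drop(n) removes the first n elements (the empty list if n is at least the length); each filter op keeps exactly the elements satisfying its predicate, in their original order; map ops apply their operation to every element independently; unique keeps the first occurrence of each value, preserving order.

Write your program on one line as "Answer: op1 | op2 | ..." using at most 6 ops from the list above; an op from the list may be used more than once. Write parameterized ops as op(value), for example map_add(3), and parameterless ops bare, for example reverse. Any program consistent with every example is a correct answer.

filter_gt(-8) | take(1) | map_mul(9) | map_neg | map_mul(3)

Check, running the answer program on each example:
  [13, -49, 49, 32, -23] -> [13, 49, 32] -> [13] -> [117] -> [-117] -> [-351]
  [-30, -21, -41, 38, 34, 23, 45] -> [38, 34, 23, 45] -> [38] -> [342] -> [-342] -> [-1026]
  [-34, -25, 23, -25, 25, 44] -> [23, 25, 44] -> [23] -> [207] -> [-207] -> [-621]
  [20, 36, 29, 25, 24] -> [20, 36, 29, 25, 24] -> [20] -> [180] -> [-180] -> [-540]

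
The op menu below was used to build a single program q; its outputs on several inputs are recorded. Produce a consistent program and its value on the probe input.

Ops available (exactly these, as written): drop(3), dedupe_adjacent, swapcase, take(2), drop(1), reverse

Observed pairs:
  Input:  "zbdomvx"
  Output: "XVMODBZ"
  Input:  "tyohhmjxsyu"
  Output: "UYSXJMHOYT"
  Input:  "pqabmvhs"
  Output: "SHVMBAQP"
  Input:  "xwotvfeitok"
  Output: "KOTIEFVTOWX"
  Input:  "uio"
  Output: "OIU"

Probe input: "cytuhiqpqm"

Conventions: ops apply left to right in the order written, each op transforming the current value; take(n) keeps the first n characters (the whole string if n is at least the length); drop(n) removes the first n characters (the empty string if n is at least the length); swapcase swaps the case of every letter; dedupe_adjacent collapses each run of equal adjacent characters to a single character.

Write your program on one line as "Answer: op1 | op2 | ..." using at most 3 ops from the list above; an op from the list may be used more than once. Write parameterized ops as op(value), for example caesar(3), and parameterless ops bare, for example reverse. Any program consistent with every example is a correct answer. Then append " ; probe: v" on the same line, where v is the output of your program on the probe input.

dedupe_adjacent | swapcase | reverse ; probe: "MQPQIHUTYC"

Check, running the answer program on each example:
  "zbdomvx" -> "zbdomvx" -> "ZBDOMVX" -> "XVMODBZ"
  "tyohhmjxsyu" -> "tyohmjxsyu" -> "TYOHMJXSYU" -> "UYSXJMHOYT"
  "pqabmvhs" -> "pqabmvhs" -> "PQABMVHS" -> "SHVMBAQP"
  "xwotvfeitok" -> "xwotvfeitok" -> "XWOTVFEITOK" -> "KOTIEFVTOWX"
  "uio" -> "uio" -> "UIO" -> "OIU"
  probe: "cytuhiqpqm" -> "cytuhiqpqm" -> "CYTUHIQPQM" -> "MQPQIHUTYC"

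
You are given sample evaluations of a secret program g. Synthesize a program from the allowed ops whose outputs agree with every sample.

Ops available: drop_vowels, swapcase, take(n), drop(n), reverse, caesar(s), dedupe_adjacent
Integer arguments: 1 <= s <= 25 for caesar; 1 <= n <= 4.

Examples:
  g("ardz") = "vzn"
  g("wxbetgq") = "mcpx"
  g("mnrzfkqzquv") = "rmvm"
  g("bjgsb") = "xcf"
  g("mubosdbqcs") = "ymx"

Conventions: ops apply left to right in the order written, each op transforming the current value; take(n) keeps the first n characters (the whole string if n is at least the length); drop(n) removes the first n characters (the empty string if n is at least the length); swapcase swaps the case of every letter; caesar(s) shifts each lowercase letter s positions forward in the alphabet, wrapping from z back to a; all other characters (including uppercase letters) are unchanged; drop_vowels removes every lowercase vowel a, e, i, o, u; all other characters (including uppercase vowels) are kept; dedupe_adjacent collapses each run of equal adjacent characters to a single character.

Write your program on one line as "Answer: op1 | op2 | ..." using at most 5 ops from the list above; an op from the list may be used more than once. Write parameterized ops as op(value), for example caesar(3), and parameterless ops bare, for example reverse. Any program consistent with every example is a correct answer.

drop_vowels | reverse | take(4) | caesar(22) | drop_vowels

Check, running the answer program on each example:
  "ardz" -> "rdz" -> "zdr" -> "zdr" -> "vzn" -> "vzn"
  "wxbetgq" -> "wxbtgq" -> "qgtbxw" -> "qgtb" -> "mcpx" -> "mcpx"
  "mnrzfkqzquv" -> "mnrzfkqzqv" -> "vqzqkfzrnm" -> "vqzq" -> "rmvm" -> "rmvm"
  "bjgsb" -> "bjgsb" -> "bsgjb" -> "bsgj" -> "xocf" -> "xcf"
  "mubosdbqcs" -> "mbsdbqcs" -> "scqbdsbm" -> "scqb" -> "oymx" -> "ymx"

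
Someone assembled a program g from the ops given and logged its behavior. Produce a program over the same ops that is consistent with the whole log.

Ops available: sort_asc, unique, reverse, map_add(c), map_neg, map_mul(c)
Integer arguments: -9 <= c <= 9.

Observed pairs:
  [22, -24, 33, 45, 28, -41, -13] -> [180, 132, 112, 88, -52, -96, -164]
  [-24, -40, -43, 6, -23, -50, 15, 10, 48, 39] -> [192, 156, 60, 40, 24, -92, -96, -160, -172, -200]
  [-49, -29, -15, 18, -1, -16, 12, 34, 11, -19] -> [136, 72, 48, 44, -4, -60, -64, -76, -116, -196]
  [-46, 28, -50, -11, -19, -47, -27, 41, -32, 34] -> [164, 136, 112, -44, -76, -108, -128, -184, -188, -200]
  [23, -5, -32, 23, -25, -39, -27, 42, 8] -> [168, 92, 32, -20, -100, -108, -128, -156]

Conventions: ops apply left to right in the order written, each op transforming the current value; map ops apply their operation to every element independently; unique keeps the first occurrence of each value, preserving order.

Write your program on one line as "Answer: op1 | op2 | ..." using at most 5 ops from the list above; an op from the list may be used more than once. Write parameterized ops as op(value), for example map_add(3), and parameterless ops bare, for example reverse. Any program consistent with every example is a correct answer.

map_mul(4) | unique | map_neg | sort_asc | map_neg

Check, running the answer program on each example:
  [22, -24, 33, 45, 28, -41, -13] -> [88, -96, 132, 180, 112, -164, -52] -> [88, -96, 132, 180, 112, -164, -52] -> [-88, 96, -132, -180, -112, 164, 52] -> [-180, -132, -112, -88, 52, 96, 164] -> [180, 132, 112, 88, -52, -96, -164]
  [-24, -40, -43, 6, -23, -50, 15, 10, 48, 39] -> [-96, -160, -172, 24, -92, -200, 60, 40, 192, 156] -> [-96, -160, -172, 24, -92, -200, 60, 40, 192, 156] -> [96, 160, 172, -24, 92, 200, -60, -40, -192, -156] -> [-192, -156, -60, -40, -24, 92, 96, 160, 172, 200] -> [192, 156, 60, 40, 24, -92, -96, -160, -172, -200]
  [-49, -29, -15, 18, -1, -16, 12, 34, 11, -19] -> [-196, -116, -60, 72, -4, -64, 48, 136, 44, -76] -> [-196, -116, -60, 72, -4, -64, 48, 136, 44, -76] -> [196, 116, 60, -72, 4, 64, -48, -136, -44, 76] -> [-136, -72, -48, -44, 4, 60, 64, 76, 116, 196] -> [136, 72, 48, 44, -4, -60, -64, -76, -116, -196]
  [-46, 28, -50, -11, -19, -47, -27, 41, -32, 34] -> [-184, 112, -200, -44, -76, -188, -108, 164, -128, 136] -> [-184, 112, -200, -44, -76, -188, -108, 164, -128, 136] -> [184, -112, 200, 44, 76, 188, 108, -164, 128, -136] -> [-164, -136, -112, 44, 76, 108, 128, 184, 188, 200] -> [164, 136, 112, -44, -76, -108, -128, -184, -188, -200]
  [23, -5, -32, 23, -25, -39, -27, 42, 8] -> [92, -20, -128, 92, -100, -156, -108, 168, 32] -> [92, -20, -128, -100, -156, -108, 168, 32] -> [-92, 20, 128, 100, 156, 108, -168, -32] -> [-168, -92, -32, 20, 100, 108, 128, 156] -> [168, 92, 32, -20, -100, -108, -128, -156]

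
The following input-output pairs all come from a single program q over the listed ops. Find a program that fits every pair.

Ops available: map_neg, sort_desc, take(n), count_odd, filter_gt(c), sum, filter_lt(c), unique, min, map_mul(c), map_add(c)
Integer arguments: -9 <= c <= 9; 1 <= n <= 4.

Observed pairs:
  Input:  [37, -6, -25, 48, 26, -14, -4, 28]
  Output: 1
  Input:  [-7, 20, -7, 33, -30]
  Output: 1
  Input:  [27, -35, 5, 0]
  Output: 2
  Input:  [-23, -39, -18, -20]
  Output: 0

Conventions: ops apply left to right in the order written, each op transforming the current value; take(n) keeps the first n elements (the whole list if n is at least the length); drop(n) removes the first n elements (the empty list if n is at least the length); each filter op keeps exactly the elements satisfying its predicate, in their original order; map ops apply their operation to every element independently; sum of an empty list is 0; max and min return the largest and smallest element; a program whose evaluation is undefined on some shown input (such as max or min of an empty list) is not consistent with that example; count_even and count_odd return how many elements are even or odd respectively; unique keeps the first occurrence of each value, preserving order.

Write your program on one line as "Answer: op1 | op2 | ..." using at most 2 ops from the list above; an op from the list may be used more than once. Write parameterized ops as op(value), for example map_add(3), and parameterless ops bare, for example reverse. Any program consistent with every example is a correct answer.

filter_gt(-5) | count_odd

Check, running the answer program on each example:
  [37, -6, -25, 48, 26, -14, -4, 28] -> [37, 48, 26, -4, 28] -> 1
  [-7, 20, -7, 33, -30] -> [20, 33] -> 1
  [27, -35, 5, 0] -> [27, 5, 0] -> 2
  [-23, -39, -18, -20] -> [] -> 0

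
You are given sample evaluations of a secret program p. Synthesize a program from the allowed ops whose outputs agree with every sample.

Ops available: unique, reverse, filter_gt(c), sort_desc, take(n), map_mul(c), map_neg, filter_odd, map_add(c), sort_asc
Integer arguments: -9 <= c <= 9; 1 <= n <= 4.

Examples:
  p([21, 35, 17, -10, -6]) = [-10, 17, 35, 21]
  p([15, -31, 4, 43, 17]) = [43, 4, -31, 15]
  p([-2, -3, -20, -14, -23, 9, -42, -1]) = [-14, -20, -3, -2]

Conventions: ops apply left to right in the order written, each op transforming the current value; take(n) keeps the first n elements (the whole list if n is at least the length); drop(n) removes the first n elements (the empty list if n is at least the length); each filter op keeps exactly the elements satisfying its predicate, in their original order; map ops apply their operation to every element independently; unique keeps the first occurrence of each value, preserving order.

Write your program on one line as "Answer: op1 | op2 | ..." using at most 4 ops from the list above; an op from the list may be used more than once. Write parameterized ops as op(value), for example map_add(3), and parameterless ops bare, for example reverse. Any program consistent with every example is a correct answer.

map_neg | take(4) | map_neg | reverse

Check, running the answer program on each example:
  [21, 35, 17, -10, -6] -> [-21, -35, -17, 10, 6] -> [-21, -35, -17, 10] -> [21, 35, 17, -10] -> [-10, 17, 35, 21]
  [15, -31, 4, 43, 17] -> [-15, 31, -4, -43, -17] -> [-15, 31, -4, -43] -> [15, -31, 4, 43] -> [43, 4, -31, 15]
  [-2, -3, -20, -14, -23, 9, -42, -1] -> [2, 3, 20, 14, 23, -9, 42, 1] -> [2, 3, 20, 14] -> [-2, -3, -20, -14] -> [-14, -20, -3, -2]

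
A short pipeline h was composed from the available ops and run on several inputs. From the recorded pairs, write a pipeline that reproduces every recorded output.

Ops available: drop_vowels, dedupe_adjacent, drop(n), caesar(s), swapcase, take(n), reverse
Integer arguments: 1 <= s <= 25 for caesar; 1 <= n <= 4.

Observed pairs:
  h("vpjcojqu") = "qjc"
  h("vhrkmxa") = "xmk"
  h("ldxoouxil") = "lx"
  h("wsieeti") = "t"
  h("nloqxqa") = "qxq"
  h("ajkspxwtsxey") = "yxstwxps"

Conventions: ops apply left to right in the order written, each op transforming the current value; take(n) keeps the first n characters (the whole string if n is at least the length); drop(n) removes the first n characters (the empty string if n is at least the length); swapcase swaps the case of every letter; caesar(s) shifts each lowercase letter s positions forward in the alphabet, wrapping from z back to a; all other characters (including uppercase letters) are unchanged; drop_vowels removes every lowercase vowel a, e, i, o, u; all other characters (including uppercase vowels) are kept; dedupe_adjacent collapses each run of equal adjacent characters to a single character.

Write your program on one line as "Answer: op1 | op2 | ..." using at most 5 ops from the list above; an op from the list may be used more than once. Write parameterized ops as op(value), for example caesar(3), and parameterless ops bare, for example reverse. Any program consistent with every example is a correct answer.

drop(3) | drop_vowels | swapcase | reverse | swapcase

Check, running the answer program on each example:
  "vpjcojqu" -> "cojqu" -> "cjq" -> "CJQ" -> "QJC" -> "qjc"
  "vhrkmxa" -> "kmxa" -> "kmx" -> "KMX" -> "XMK" -> "xmk"
  "ldxoouxil" -> "oouxil" -> "xl" -> "XL" -> "LX" -> "lx"
  "wsieeti" -> "eeti" -> "t" -> "T" -> "T" -> "t"
  "nloqxqa" -> "qxqa" -> "qxq" -> "QXQ" -> "QXQ" -> "qxq"
  "ajkspxwtsxey" -> "spxwtsxey" -> "spxwtsxy" -> "SPXWTSXY" -> "YXSTWXPS" -> "yxstwxps"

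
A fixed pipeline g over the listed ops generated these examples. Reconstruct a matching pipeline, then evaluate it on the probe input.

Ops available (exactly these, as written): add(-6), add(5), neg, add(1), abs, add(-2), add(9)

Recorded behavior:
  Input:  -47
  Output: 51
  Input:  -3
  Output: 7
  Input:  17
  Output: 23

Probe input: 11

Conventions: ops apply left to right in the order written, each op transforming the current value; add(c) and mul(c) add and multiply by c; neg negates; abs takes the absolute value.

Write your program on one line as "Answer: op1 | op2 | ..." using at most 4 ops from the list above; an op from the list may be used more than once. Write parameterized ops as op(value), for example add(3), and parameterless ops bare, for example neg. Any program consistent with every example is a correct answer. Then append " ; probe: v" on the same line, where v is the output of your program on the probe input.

add(1) | abs | add(5) ; probe: 17

Check, running the answer program on each example:
  -47 -> -46 -> 46 -> 51
  -3 -> -2 -> 2 -> 7
  17 -> 18 -> 18 -> 23
  probe: 11 -> 12 -> 12 -> 17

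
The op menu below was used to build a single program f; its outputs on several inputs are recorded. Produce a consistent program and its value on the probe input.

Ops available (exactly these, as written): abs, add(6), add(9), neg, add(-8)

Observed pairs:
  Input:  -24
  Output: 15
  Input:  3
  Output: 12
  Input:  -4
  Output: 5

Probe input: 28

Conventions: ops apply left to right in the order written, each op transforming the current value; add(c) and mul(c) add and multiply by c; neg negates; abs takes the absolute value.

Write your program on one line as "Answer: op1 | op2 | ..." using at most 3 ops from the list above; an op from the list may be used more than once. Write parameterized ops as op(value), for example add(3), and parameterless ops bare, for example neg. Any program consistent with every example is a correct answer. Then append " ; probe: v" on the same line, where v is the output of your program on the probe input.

add(9) | abs ; probe: 37

Check, running the answer program on each example:
  -24 -> -15 -> 15
  3 -> 12 -> 12
  -4 -> 5 -> 5
  probe: 28 -> 37 -> 37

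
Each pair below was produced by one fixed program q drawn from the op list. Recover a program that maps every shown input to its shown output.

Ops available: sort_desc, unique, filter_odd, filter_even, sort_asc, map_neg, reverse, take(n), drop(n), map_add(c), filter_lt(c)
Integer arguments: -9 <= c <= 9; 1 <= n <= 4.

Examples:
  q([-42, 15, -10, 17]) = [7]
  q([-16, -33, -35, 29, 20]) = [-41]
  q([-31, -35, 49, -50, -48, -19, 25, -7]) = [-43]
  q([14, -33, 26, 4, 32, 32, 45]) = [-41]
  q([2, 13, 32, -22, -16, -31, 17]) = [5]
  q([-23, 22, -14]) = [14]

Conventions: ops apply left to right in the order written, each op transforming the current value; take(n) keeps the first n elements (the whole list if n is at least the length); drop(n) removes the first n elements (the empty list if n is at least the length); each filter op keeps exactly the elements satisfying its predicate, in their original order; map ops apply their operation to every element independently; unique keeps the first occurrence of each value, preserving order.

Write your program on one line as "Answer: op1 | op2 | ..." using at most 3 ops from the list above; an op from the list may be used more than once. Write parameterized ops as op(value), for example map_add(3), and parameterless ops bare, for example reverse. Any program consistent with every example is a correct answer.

drop(1) | take(1) | map_add(-8)

Check, running the answer program on each example:
  [-42, 15, -10, 17] -> [15, -10, 17] -> [15] -> [7]
  [-16, -33, -35, 29, 20] -> [-33, -35, 29, 20] -> [-33] -> [-41]
  [-31, -35, 49, -50, -48, -19, 25, -7] -> [-35, 49, -50, -48, -19, 25, -7] -> [-35] -> [-43]
  [14, -33, 26, 4, 32, 32, 45] -> [-33, 26, 4, 32, 32, 45] -> [-33] -> [-41]
  [2, 13, 32, -22, -16, -31, 17] -> [13, 32, -22, -16, -31, 17] -> [13] -> [5]
  [-23, 22, -14] -> [22, -14] -> [22] -> [14]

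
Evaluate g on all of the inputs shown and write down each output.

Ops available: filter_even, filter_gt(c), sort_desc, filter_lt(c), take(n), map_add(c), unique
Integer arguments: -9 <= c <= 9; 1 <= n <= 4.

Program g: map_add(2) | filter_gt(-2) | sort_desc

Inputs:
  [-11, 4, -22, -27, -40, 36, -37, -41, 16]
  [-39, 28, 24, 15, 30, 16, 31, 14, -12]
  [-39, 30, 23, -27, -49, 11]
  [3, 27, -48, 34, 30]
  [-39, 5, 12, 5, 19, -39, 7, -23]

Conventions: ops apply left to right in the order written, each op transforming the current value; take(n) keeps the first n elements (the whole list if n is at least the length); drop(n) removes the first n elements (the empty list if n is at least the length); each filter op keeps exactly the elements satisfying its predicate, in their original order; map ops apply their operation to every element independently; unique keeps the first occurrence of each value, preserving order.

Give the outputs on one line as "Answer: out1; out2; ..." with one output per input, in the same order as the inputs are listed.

[38, 18, 6]; [33, 32, 30, 26, 18, 17, 16]; [32, 25, 13]; [36, 32, 29, 5]; [21, 14, 9, 7, 7]

Execution, op by op:
  [-11, 4, -22, -27, -40, 36, -37, -41, 16] -> [-9, 6, -20, -25, -38, 38, -35, -39, 18] -> [6, 38, 18] -> [38, 18, 6]
  [-39, 28, 24, 15, 30, 16, 31, 14, -12] -> [-37, 30, 26, 17, 32, 18, 33, 16, -10] -> [30, 26, 17, 32, 18, 33, 16] -> [33, 32, 30, 26, 18, 17, 16]
  [-39, 30, 23, -27, -49, 11] -> [-37, 32, 25, -25, -47, 13] -> [32, 25, 13] -> [32, 25, 13]
  [3, 27, -48, 34, 30] -> [5, 29, -46, 36, 32] -> [5, 29, 36, 32] -> [36, 32, 29, 5]
  [-39, 5, 12, 5, 19, -39, 7, -23] -> [-37, 7, 14, 7, 21, -37, 9, -21] -> [7, 14, 7, 21, 9] -> [21, 14, 9, 7, 7]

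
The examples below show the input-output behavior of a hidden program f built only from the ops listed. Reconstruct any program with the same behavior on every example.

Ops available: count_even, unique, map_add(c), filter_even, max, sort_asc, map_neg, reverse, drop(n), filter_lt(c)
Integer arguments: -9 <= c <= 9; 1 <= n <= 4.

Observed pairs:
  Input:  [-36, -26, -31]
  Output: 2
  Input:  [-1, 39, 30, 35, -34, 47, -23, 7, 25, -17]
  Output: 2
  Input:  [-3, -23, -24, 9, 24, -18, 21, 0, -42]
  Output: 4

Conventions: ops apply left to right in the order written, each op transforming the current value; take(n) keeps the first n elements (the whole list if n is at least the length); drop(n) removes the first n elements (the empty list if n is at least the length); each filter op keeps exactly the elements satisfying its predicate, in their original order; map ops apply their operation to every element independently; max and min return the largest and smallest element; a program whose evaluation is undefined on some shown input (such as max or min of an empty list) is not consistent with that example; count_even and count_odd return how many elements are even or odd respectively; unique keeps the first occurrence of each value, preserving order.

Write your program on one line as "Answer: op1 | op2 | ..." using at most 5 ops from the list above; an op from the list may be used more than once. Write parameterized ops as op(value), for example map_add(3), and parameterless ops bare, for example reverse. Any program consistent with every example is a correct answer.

reverse | drop(1) | sort_asc | reverse | count_even

Check, running the answer program on each example:
  [-36, -26, -31] -> [-31, -26, -36] -> [-26, -36] -> [-36, -26] -> [-26, -36] -> 2
  [-1, 39, 30, 35, -34, 47, -23, 7, 25, -17] -> [-17, 25, 7, -23, 47, -34, 35, 30, 39, -1] -> [25, 7, -23, 47, -34, 35, 30, 39, -1] -> [-34, -23, -1, 7, 25, 30, 35, 39, 47] -> [47, 39, 35, 30, 25, 7, -1, -23, -34] -> 2
  [-3, -23, -24, 9, 24, -18, 21, 0, -42] -> [-42, 0, 21, -18, 24, 9, -24, -23, -3] -> [0, 21, -18, 24, 9, -24, -23, -3] -> [-24, -23, -18, -3, 0, 9, 21, 24] -> [24, 21, 9, 0, -3, -18, -23, -24] -> 4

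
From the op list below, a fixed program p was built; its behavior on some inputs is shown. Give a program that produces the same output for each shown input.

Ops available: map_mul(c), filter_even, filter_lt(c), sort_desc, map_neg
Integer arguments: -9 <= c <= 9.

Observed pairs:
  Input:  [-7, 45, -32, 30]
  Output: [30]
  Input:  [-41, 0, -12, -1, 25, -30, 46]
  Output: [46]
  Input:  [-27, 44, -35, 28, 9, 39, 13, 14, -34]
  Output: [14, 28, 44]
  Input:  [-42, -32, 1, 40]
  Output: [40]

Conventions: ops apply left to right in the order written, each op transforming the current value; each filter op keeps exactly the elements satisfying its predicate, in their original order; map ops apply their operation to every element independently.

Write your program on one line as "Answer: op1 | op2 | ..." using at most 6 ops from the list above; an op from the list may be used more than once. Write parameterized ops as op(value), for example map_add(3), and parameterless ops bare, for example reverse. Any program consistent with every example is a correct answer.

map_neg | sort_desc | filter_lt(-8) | map_neg | filter_even

Check, running the answer program on each example:
  [-7, 45, -32, 30] -> [7, -45, 32, -30] -> [32, 7, -30, -45] -> [-30, -45] -> [30, 45] -> [30]
  [-41, 0, -12, -1, 25, -30, 46] -> [41, 0, 12, 1, -25, 30, -46] -> [41, 30, 12, 1, 0, -25, -46] -> [-25, -46] -> [25, 46] -> [46]
  [-27, 44, -35, 28, 9, 39, 13, 14, -34] -> [27, -44, 35, -28, -9, -39, -13, -14, 34] -> [35, 34, 27, -9, -13, -14, -28, -39, -44] -> [-9, -13, -14, -28, -39, -44] -> [9, 13, 14, 28, 39, 44] -> [14, 28, 44]
  [-42, -32, 1, 40] -> [42, 32, -1, -40] -> [42, 32, -1, -40] -> [-40] -> [40] -> [40]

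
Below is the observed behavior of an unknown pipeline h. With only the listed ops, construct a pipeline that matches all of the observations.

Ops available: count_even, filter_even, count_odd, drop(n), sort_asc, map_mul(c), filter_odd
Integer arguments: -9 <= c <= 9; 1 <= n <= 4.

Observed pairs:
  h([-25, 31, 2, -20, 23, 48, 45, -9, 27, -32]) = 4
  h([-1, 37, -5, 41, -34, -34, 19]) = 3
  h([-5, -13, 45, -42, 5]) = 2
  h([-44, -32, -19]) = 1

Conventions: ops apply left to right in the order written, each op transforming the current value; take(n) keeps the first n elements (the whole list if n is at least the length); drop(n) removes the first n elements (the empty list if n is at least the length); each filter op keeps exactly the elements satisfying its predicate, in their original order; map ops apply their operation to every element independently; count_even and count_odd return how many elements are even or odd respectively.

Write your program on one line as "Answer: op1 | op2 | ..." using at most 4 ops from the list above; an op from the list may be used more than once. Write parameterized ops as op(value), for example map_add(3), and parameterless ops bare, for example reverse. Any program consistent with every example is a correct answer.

drop(1) | drop(1) | count_odd

Check, running the answer program on each example:
  [-25, 31, 2, -20, 23, 48, 45, -9, 27, -32] -> [31, 2, -20, 23, 48, 45, -9, 27, -32] -> [2, -20, 23, 48, 45, -9, 27, -32] -> 4
  [-1, 37, -5, 41, -34, -34, 19] -> [37, -5, 41, -34, -34, 19] -> [-5, 41, -34, -34, 19] -> 3
  [-5, -13, 45, -42, 5] -> [-13, 45, -42, 5] -> [45, -42, 5] -> 2
  [-44, -32, -19] -> [-32, -19] -> [-19] -> 1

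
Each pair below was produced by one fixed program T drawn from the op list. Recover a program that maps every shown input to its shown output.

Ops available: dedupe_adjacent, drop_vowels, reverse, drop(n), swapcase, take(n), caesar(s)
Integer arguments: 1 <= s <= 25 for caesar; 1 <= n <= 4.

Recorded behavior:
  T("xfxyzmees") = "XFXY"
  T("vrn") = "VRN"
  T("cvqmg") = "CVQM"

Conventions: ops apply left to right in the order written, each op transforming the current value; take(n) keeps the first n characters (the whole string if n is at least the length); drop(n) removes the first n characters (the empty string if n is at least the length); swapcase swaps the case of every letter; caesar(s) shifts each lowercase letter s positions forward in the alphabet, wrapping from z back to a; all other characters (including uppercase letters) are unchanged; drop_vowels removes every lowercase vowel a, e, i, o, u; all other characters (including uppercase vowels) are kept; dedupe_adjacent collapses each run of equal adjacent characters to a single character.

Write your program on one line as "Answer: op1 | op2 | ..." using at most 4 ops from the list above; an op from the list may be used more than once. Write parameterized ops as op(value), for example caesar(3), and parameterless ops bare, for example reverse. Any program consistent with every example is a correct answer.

dedupe_adjacent | drop_vowels | swapcase | take(4)

Check, running the answer program on each example:
  "xfxyzmees" -> "xfxyzmes" -> "xfxyzms" -> "XFXYZMS" -> "XFXY"
  "vrn" -> "vrn" -> "vrn" -> "VRN" -> "VRN"
  "cvqmg" -> "cvqmg" -> "cvqmg" -> "CVQMG" -> "CVQM"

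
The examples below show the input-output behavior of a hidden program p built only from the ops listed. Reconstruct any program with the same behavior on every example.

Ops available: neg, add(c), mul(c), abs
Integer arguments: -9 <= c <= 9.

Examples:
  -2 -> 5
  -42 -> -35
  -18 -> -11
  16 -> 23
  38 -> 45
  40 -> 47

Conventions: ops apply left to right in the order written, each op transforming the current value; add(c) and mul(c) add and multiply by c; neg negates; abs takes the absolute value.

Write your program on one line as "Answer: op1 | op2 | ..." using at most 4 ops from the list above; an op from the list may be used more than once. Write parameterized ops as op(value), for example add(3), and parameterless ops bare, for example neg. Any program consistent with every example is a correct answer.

add(3) | neg | add(-4) | neg

Check, running the answer program on each example:
  -2 -> 1 -> -1 -> -5 -> 5
  -42 -> -39 -> 39 -> 35 -> -35
  -18 -> -15 -> 15 -> 11 -> -11
  16 -> 19 -> -19 -> -23 -> 23
  38 -> 41 -> -41 -> -45 -> 45
  40 -> 43 -> -43 -> -47 -> 47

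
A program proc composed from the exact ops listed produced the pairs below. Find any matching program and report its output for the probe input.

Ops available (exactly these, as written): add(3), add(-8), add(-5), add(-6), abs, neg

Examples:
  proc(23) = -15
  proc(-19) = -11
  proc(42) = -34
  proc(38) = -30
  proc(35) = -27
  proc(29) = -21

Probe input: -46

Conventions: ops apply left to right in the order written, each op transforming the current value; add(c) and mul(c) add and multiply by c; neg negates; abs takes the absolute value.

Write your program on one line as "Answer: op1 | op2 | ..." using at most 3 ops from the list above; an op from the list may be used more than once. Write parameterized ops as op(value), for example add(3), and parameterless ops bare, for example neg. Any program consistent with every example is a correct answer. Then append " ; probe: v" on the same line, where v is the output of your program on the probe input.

abs | add(-8) | neg ; probe: -38

Check, running the answer program on each example:
  23 -> 23 -> 15 -> -15
  -19 -> 19 -> 11 -> -11
  42 -> 42 -> 34 -> -34
  38 -> 38 -> 30 -> -30
  35 -> 35 -> 27 -> -27
  29 -> 29 -> 21 -> -21
  probe: -46 -> 46 -> 38 -> -38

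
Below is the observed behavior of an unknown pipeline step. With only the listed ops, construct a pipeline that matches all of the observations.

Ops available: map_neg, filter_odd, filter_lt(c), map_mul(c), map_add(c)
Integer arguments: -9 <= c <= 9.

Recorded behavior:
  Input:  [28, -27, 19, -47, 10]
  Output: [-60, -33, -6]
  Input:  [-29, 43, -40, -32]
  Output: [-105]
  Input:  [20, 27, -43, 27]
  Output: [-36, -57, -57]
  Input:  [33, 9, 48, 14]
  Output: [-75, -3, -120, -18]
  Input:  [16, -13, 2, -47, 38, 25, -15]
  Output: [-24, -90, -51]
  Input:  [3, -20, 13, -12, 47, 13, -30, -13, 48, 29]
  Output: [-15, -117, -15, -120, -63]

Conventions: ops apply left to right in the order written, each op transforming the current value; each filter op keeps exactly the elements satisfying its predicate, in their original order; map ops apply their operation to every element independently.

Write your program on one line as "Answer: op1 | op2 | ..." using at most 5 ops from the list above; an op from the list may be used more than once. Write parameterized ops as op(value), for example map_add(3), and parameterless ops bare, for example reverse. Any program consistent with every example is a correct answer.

map_neg | map_add(-1) | filter_lt(-8) | map_add(9) | map_mul(3)

Check, running the answer program on each example:
  [28, -27, 19, -47, 10] -> [-28, 27, -19, 47, -10] -> [-29, 26, -20, 46, -11] -> [-29, -20, -11] -> [-20, -11, -2] -> [-60, -33, -6]
  [-29, 43, -40, -32] -> [29, -43, 40, 32] -> [28, -44, 39, 31] -> [-44] -> [-35] -> [-105]
  [20, 27, -43, 27] -> [-20, -27, 43, -27] -> [-21, -28, 42, -28] -> [-21, -28, -28] -> [-12, -19, -19] -> [-36, -57, -57]
  [33, 9, 48, 14] -> [-33, -9, -48, -14] -> [-34, -10, -49, -15] -> [-34, -10, -49, -15] -> [-25, -1, -40, -6] -> [-75, -3, -120, -18]
  [16, -13, 2, -47, 38, 25, -15] -> [-16, 13, -2, 47, -38, -25, 15] -> [-17, 12, -3, 46, -39, -26, 14] -> [-17, -39, -26] -> [-8, -30, -17] -> [-24, -90, -51]
  [3, -20, 13, -12, 47, 13, -30, -13, 48, 29] -> [-3, 20, -13, 12, -47, -13, 30, 13, -48, -29] -> [-4, 19, -14, 11, -48, -14, 29, 12, -49, -30] -> [-14, -48, -14, -49, -30] -> [-5, -39, -5, -40, -21] -> [-15, -117, -15, -120, -63]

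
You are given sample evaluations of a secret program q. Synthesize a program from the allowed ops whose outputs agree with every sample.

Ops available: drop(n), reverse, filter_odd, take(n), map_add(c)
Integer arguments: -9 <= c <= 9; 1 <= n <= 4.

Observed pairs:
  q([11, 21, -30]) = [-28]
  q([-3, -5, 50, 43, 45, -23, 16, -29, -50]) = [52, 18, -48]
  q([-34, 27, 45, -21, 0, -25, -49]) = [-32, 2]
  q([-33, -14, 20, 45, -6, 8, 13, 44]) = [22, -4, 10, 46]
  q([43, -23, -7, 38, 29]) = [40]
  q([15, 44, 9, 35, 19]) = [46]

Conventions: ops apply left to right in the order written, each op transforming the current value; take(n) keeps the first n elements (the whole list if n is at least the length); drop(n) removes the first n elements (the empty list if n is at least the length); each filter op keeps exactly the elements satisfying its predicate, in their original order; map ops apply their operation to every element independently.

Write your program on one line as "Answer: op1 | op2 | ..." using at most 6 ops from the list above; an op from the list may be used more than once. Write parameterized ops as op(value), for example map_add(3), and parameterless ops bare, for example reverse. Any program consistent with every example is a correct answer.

map_add(5) | filter_odd | map_add(-3) | reverse | take(4) | reverse

Check, running the answer program on each example:
  [11, 21, -30] -> [16, 26, -25] -> [-25] -> [-28] -> [-28] -> [-28] -> [-28]
  [-3, -5, 50, 43, 45, -23, 16, -29, -50] -> [2, 0, 55, 48, 50, -18, 21, -24, -45] -> [55, 21, -45] -> [52, 18, -48] -> [-48, 18, 52] -> [-48, 18, 52] -> [52, 18, -48]
  [-34, 27, 45, -21, 0, -25, -49] -> [-29, 32, 50, -16, 5, -20, -44] -> [-29, 5] -> [-32, 2] -> [2, -32] -> [2, -32] -> [-32, 2]
  [-33, -14, 20, 45, -6, 8, 13, 44] -> [-28, -9, 25, 50, -1, 13, 18, 49] -> [-9, 25, -1, 13, 49] -> [-12, 22, -4, 10, 46] -> [46, 10, -4, 22, -12] -> [46, 10, -4, 22] -> [22, -4, 10, 46]
  [43, -23, -7, 38, 29] -> [48, -18, -2, 43, 34] -> [43] -> [40] -> [40] -> [40] -> [40]
  [15, 44, 9, 35, 19] -> [20, 49, 14, 40, 24] -> [49] -> [46] -> [46] -> [46] -> [46]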